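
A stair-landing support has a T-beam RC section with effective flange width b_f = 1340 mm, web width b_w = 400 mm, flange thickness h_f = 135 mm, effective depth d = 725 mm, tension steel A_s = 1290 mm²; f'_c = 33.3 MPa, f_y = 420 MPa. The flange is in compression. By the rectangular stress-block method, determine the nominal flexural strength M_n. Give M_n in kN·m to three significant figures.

M_n ≈ 389 kN·m

Tension: T = A_s f_y = 1290 × 420 = 541800 N.
Try a within the flange: a = T/(0.85 f'_c b_f) = 541800/(0.85 × 33.3 × 1340) = 14.28 mm.
Since a = 14.28 ≤ h_f = 135 mm, the stress block lies entirely in the flange; analyse as a rectangular beam of width b_f.
M_n = T(d − a/2) = 541800 × (725 − 7.14) = 388.94 × 10⁶ N·mm.
M_n = 388.94 kN·m.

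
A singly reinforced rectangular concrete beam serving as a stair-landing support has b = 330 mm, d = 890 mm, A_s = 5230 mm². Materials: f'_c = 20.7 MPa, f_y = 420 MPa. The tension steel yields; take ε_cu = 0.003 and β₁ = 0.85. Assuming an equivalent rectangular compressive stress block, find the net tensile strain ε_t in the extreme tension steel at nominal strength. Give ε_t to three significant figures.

ε_t ≈ 0.00300

a = A_s f_y/(0.85 f'_c b) = 378.31 mm.
β₁ = 0.85, so c = a/β₁ = 378.31/0.85 = 445.07 mm.
From the linear strain diagram with ε_cu = 0.003: ε_t = 0.003 (d − c)/c = 0.003 × (890 − 445.07)/445.07 = 0.00300.
ε_t < 0.004 — the section is over-reinforced for flexure under ACI limits.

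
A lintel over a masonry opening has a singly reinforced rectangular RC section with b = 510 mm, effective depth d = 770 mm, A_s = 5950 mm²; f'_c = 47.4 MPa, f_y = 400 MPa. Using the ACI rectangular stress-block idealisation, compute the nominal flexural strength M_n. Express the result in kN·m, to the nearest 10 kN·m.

T = A_s f_y = 5950 × 400 = 2380000 N = 2380 kN.
From C = T: a = T/(0.85 f'_c b) = 2380000/(0.85 × 47.4 × 510) = 115.83 mm.
M_n = T(d − a/2) = 2380 kN × (770 − 57.915) mm = 1694.76 kN·m.

M_n ≈ 1690 kN·m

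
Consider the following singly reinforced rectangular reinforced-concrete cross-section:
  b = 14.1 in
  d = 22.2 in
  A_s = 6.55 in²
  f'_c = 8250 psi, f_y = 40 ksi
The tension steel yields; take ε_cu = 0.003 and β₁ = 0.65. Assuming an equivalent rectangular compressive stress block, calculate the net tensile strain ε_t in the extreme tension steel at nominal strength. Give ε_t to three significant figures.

a = A_s f_y/(0.85 f'_c b) = 2.650 in.
β₁ = 0.65, so c = a/β₁ = 2.650/0.65 = 4.077 in.
From the linear strain diagram with ε_cu = 0.003: ε_t = 0.003 (d − c)/c = 0.003 × (22.2 − 4.077)/4.077 = 0.0133.
Since ε_t ≥ 0.005, the section is tension-controlled.

ε_t ≈ 0.0133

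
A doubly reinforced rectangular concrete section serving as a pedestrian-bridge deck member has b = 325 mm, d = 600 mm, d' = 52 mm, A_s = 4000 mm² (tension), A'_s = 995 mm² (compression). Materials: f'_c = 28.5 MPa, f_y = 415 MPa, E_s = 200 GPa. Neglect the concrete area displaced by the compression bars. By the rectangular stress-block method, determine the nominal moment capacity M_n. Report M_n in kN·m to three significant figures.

M_n ≈ 876 kN·m

Assume both tension and compression steel yield.
Net tension couple steel: A_s − A'_s = 3005 mm².
a = (A_s − A'_s) f_y / (0.85 f'_c b) = 1247075/(0.85 × 28.5 × 325) = 158.40 mm.
c = a/β₁ = 158.40/0.846 = 187.23 mm; ε'_s = 0.003(c − d')/c = 0.0022 ≥ f_y/E_s = 0.0021, so compression steel does yield.
M_n = (A_s − A'_s) f_y (d − a/2) + A'_s f_y (d − d') = [1247075 × (600 − 79.2) + 412925 × (600 − 52)] × 10⁻⁶ = 649.48 + 226.28 = 875.76 kN·m.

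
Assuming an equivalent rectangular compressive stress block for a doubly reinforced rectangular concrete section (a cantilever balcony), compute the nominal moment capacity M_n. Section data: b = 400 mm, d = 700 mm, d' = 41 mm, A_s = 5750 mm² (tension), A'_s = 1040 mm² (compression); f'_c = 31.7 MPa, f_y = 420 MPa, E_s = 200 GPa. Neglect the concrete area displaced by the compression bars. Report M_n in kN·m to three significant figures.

M_n ≈ 1490 kN·m

Assume both tension and compression steel yield.
Net tension couple steel: A_s − A'_s = 4710 mm².
a = (A_s − A'_s) f_y / (0.85 f'_c b) = 1978200/(0.85 × 31.7 × 400) = 183.54 mm.
c = a/β₁ = 183.54/0.824 = 222.74 mm; ε'_s = 0.003(c − d')/c = 0.0024 ≥ f_y/E_s = 0.0021, so compression steel does yield.
M_n = (A_s − A'_s) f_y (d − a/2) + A'_s f_y (d − d') = [1978200 × (700 − 91.77) + 436800 × (700 − 41)] × 10⁻⁶ = 1203.20 + 287.85 = 1491.05 kN·m.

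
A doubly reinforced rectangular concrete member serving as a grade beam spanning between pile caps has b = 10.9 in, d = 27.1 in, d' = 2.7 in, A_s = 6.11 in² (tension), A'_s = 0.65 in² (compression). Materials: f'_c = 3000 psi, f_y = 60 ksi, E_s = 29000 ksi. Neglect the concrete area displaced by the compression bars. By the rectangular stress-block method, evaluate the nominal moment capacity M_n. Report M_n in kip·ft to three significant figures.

M_n ≈ 658 kip·ft

Assume both steels yield.
a = (A_s − A'_s) f_y/(0.85 f'_c b) = (6.11 − 0.65) × 60/(0.85 × 3 × 10.9) = 11.786 in.
c = a/β₁ = 11.786/0.85 = 13.866 in; ε'_s = 0.003(c − d')/c = 0.0024 ≥ ε_y = 0.0021, so the compression steel yields.
M_n = (A_s − A'_s) f_y (d − a/2) + A'_s f_y (d − d') = 327.6 × (27.1 − 5.893) + 39 × (27.1 − 2.7) = 6947.4 + 951.6 = 7899.0 kip·in = 7899.0/12 = 658.25 kip·ft.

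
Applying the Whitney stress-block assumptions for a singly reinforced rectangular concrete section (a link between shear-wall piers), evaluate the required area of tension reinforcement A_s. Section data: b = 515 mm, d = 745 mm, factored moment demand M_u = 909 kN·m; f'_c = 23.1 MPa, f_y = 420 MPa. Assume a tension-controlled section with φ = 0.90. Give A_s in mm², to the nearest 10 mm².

M_n = M_u/φ = 909/0.90 = 1010 kN·m.
With M_n = 0.85 f'_c a b (d − a/2), solve the quadratic for a:
a = d − √(d² − 2M_n/(0.85 f'_c b)) = 745 − √(745² − 2 × 1010×10⁶/(0.85 × 23.1 × 515)) = 148.96 mm.
A_s = 0.85 f'_c a b / f_y = 0.85 × 23.1 × 148.96 × 515 / 420 = 3586.4 mm².

A_s ≈ 3590 mm²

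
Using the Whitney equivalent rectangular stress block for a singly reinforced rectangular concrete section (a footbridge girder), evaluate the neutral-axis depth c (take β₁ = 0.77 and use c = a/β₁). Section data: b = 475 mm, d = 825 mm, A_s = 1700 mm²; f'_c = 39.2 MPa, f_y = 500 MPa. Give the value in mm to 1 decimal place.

T = A_s f_y = 1700 × 500 = 850000 N = 850 kN.
Setting C = 0.85 f'_c a b equal to T: a = 850000/(0.85 × 39.2 × 475) = 53.706 mm.
With β₁ = 0.77, c = a/β₁ = 53.706/0.77 = 69.7 mm.

c ≈ 69.7 mm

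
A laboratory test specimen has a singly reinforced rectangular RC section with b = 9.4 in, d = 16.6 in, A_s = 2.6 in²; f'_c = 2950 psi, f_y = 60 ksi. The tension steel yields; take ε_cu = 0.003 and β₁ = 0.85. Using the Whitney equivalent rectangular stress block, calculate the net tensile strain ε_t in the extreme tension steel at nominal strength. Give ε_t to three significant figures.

ε_t ≈ 0.00340

a = A_s f_y/(0.85 f'_c b) = 6.618 in.
β₁ = 0.85, so c = a/β₁ = 6.618/0.85 = 7.786 in.
From the linear strain diagram with ε_cu = 0.003: ε_t = 0.003 (d − c)/c = 0.003 × (16.6 − 7.786)/7.786 = 0.00340.
ε_t < 0.004 — the section is over-reinforced for flexure under ACI limits.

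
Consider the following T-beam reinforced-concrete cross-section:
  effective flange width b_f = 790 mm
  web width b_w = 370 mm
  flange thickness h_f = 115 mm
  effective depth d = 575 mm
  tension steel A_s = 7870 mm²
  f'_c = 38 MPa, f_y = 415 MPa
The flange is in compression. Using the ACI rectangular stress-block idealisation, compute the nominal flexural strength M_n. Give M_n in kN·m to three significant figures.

Tension: T = A_s f_y = 7870 × 415 = 3266050 N.
Try a within the flange: a = T/(0.85 f'_c b_f) = 3266050/(0.85 × 38 × 790) = 128.00 mm.
a = 128.00 > h_f = 115 mm: the block extends into the web. Split into flange-overhang and web parts.
C_f = 0.85 f'_c (b_f − b_w) h_f = 0.85 × 38 × (790 − 370) × 115 = 1560090 N.
Remaining web compression depth: a_w = (T − C_f)/(0.85 f'_c b_w) = (3266050 − 1560090)/(0.85 × 38 × 370) = 142.75 mm.
M_n = C_f(d − h_f/2) + (T − C_f)(d − a_w/2) = 1560090 × (575 − 57.5) + 1705960 × (575 − 71.375) = 807.35 + 859.16 = 1666.51 × 10⁶ N·mm.
M_n = 1666.51 kN·m.

M_n ≈ 1670 kN·m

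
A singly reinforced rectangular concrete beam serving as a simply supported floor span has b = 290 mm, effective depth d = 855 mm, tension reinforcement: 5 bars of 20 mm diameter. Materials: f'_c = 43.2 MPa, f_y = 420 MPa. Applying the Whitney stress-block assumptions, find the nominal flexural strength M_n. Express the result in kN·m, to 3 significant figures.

M_n ≈ 543 kN·m

A_s = 5 × 314 = 1570 mm².
T = A_s f_y = 1570 × 420 = 659400 N = 659.4 kN.
From C = T: a = T/(0.85 f'_c b) = 659400/(0.85 × 43.2 × 290) = 61.92 mm.
M_n = T(d − a/2) = 659.4 kN × (855 − 30.96) mm = 543.37 kN·m.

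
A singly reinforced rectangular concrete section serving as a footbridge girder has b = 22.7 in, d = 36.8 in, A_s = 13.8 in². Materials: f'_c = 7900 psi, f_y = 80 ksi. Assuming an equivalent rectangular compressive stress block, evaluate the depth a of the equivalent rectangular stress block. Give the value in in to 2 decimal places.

a ≈ 7.24 in

T = A_s f_y = 13.8 × 80 = 1104 kips.
a = T/(0.85 f'_c b) = 1104/(0.85 × 7.9 × 22.7) = 7.24 in.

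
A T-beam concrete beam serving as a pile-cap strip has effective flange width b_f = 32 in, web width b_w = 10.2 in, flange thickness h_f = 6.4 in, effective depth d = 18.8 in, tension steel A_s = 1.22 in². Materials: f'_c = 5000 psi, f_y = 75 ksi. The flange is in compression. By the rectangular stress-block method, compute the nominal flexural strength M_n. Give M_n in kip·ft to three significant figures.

Tension: T = A_s f_y = 1.22 × 75 = 91.5 kips.
Try a within the flange: a = T/(0.85 f'_c b_f) = 91.5/(0.85 × 5 × 32) = 0.673 in.
Since a = 0.673 ≤ h_f = 6.4 in, the stress block lies entirely in the flange; analyse as a rectangular beam of width b_f.
M_n = T(d − a/2) = 91.5 × (18.8 − 0.3365) = 1689.4 kip·in.
M_n = 1689.4/12 = 140.78 kip·ft.

M_n ≈ 141 kip·ft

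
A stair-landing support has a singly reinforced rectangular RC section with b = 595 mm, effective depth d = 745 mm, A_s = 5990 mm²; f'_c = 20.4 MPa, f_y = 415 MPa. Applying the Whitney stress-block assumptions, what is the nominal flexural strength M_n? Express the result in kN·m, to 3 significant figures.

T = A_s f_y = 5990 × 415 = 2485850 N = 2485.85 kN.
From C = T: a = T/(0.85 f'_c b) = 2485850/(0.85 × 20.4 × 595) = 240.94 mm.
M_n = T(d − a/2) = 2485.85 kN × (745 − 120.47) mm = 1552.49 kN·m.

M_n ≈ 1550 kN·m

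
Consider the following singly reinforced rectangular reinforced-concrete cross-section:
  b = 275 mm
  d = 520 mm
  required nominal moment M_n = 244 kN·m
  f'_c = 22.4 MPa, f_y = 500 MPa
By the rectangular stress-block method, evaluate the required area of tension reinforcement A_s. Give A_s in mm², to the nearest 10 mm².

A_s ≈ 1040 mm²

With M_n = 0.85 f'_c a b (d − a/2), solve the quadratic for a:
a = d − √(d² − 2M_n/(0.85 f'_c b)) = 520 − √(520² − 2 × 244×10⁶/(0.85 × 22.4 × 275)) = 99.05 mm.
A_s = 0.85 f'_c a b / f_y = 0.85 × 22.4 × 99.05 × 275 / 500 = 1037.3 mm².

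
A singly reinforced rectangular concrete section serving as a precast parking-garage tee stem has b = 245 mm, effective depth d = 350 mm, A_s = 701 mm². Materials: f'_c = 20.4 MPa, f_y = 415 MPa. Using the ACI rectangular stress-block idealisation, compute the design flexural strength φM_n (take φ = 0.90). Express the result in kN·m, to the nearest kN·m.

φM_n ≈ 83 kN·m

T = A_s f_y = 701 × 415 = 290915 N = 290.915 kN.
From C = T: a = T/(0.85 f'_c b) = 290915/(0.85 × 20.4 × 245) = 68.48 mm.
M_n = T(d − a/2) = 290.915 kN × (350 − 34.24) mm = 91.86 kN·m.
φM_n = 0.90 × 91.86 = 82.67 kN·m.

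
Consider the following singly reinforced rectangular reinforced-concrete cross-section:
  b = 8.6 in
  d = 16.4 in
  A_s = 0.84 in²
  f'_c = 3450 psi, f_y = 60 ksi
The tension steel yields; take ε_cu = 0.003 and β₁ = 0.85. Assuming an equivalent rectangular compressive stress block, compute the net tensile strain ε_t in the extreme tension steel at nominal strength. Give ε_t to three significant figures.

a = A_s f_y/(0.85 f'_c b) = 1.998 in.
β₁ = 0.85, so c = a/β₁ = 1.998/0.85 = 2.351 in.
From the linear strain diagram with ε_cu = 0.003: ε_t = 0.003 (d − c)/c = 0.003 × (16.4 − 2.351)/2.351 = 0.0179.
Since ε_t ≥ 0.005, the section is tension-controlled.

ε_t ≈ 0.0179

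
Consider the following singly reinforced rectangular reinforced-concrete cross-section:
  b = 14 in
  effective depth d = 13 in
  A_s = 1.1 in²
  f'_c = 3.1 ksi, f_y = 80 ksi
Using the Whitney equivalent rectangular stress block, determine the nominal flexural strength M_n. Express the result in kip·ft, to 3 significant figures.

T = A_s f_y = 1.1 × 80 = 88 kips.
a = T/(0.85 f'_c b) = 88/(0.85 × 3.1 × 14) = 2.385 in.
M_n = T(d − a/2) = 88 × (13 − 1.1925) = 1039.1 kip·in = 1039.1/12 = 86.59 kip·ft.

M_n ≈ 86.6 kip·ft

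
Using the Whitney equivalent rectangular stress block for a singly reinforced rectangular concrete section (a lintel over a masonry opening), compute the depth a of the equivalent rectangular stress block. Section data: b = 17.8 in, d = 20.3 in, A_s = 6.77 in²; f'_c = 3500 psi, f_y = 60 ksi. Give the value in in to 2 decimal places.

a ≈ 7.67 in

T = A_s f_y = 6.77 × 60 = 406.2 kips.
a = T/(0.85 f'_c b) = 406.2/(0.85 × 3.5 × 17.8) = 7.67 in.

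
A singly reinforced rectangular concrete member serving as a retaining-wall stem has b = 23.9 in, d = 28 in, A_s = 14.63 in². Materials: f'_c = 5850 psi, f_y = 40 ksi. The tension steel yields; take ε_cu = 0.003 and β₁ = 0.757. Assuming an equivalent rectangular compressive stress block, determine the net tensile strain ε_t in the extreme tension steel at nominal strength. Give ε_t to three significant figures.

ε_t ≈ 0.00991

a = A_s f_y/(0.85 f'_c b) = 4.924 in.
β₁ = 0.757, so c = a/β₁ = 4.924/0.757 = 6.505 in.
From the linear strain diagram with ε_cu = 0.003: ε_t = 0.003 (d − c)/c = 0.003 × (28 − 6.505)/6.505 = 0.00991.
Since ε_t ≥ 0.005, the section is tension-controlled.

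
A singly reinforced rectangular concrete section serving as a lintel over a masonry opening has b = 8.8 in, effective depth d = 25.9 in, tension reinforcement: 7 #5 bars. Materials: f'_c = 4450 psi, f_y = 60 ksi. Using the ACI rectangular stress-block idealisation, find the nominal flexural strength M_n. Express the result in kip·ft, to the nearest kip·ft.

M_n ≈ 260 kip·ft

A_s = 7 × 0.31 = 2.17 in².
T = A_s f_y = 2.17 × 60 = 130.2 kips.
a = T/(0.85 f'_c b) = 130.2/(0.85 × 4.45 × 8.8) = 3.912 in.
M_n = T(d − a/2) = 130.2 × (25.9 − 1.956) = 3117.5 kip·in = 3117.5/12 = 259.79 kip·ft.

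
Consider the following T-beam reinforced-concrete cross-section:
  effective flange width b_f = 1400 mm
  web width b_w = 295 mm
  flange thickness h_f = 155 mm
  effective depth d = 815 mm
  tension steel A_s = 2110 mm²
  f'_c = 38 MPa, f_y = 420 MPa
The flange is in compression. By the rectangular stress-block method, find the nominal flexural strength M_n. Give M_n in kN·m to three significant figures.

M_n ≈ 714 kN·m

Tension: T = A_s f_y = 2110 × 420 = 886200 N.
Try a within the flange: a = T/(0.85 f'_c b_f) = 886200/(0.85 × 38 × 1400) = 19.60 mm.
Since a = 19.60 ≤ h_f = 155 mm, the stress block lies entirely in the flange; analyse as a rectangular beam of width b_f.
M_n = T(d − a/2) = 886200 × (815 − 9.8) = 713.57 × 10⁶ N·mm.
M_n = 713.57 kN·m.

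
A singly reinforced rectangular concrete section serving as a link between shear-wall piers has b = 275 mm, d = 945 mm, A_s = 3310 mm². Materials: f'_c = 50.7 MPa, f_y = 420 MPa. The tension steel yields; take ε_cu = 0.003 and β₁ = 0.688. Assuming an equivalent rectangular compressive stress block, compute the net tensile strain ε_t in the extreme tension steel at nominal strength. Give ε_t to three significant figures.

ε_t ≈ 0.0136

a = A_s f_y/(0.85 f'_c b) = 117.31 mm.
β₁ = 0.688, so c = a/β₁ = 117.31/0.688 = 170.51 mm.
From the linear strain diagram with ε_cu = 0.003: ε_t = 0.003 (d − c)/c = 0.003 × (945 − 170.51)/170.51 = 0.0136.
Since ε_t ≥ 0.005, the section is tension-controlled.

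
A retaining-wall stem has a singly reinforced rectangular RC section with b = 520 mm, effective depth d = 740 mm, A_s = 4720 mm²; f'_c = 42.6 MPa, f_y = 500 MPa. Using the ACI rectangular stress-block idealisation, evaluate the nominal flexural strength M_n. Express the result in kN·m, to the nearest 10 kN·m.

M_n ≈ 1600 kN·m

T = A_s f_y = 4720 × 500 = 2360000 N = 2360 kN.
From C = T: a = T/(0.85 f'_c b) = 2360000/(0.85 × 42.6 × 520) = 125.34 mm.
M_n = T(d − a/2) = 2360 kN × (740 − 62.67) mm = 1598.50 kN·m.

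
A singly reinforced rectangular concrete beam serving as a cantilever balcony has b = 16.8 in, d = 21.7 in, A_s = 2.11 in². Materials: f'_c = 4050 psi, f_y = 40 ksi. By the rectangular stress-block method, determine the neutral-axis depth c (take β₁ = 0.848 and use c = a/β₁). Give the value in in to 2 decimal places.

T = A_s f_y = 2.11 × 40 = 84.4 kips.
a = T/(0.85 f'_c b) = 84.4/(0.85 × 4.05 × 16.8) = 1.4593 in.
With β₁ = 0.848, c = a/β₁ = 1.4593/0.848 = 1.72 in.

c ≈ 1.72 in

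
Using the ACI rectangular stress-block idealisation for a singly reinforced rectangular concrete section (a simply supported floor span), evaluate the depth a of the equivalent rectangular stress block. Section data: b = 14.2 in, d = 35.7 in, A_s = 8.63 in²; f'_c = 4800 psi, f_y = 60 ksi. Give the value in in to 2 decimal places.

a ≈ 8.94 in

T = A_s f_y = 8.63 × 60 = 517.8 kips.
a = T/(0.85 f'_c b) = 517.8/(0.85 × 4.8 × 14.2) = 8.94 in.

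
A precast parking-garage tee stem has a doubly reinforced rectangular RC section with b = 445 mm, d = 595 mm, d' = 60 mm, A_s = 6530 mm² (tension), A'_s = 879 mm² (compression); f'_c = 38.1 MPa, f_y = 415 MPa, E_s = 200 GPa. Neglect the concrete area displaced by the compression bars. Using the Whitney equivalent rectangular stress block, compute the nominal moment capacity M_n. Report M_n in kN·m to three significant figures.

M_n ≈ 1400 kN·m

Assume both tension and compression steel yield.
Net tension couple steel: A_s − A'_s = 5651 mm².
a = (A_s − A'_s) f_y / (0.85 f'_c b) = 2345165/(0.85 × 38.1 × 445) = 162.73 mm.
c = a/β₁ = 162.73/0.778 = 209.16 mm; ε'_s = 0.003(c − d')/c = 0.0021 ≥ f_y/E_s = 0.0021, so compression steel does yield.
M_n = (A_s − A'_s) f_y (d − a/2) + A'_s f_y (d − d') = [2345165 × (595 − 81.365) + 364785 × (595 − 60)] × 10⁻⁶ = 1204.56 + 195.16 = 1399.72 kN·m.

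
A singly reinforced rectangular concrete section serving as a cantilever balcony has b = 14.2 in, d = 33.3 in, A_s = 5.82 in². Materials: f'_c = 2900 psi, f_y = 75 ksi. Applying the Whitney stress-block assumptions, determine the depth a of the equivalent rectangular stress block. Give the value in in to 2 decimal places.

a ≈ 12.47 in

T = A_s f_y = 5.82 × 75 = 436.5 kips.
a = T/(0.85 f'_c b) = 436.5/(0.85 × 2.9 × 14.2) = 12.47 in.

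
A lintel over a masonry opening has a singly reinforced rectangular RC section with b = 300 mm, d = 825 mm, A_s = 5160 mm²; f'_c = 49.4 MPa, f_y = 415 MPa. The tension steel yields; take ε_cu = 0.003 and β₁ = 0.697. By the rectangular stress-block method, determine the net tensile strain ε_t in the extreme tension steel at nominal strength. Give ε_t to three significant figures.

ε_t ≈ 0.00715

a = A_s f_y/(0.85 f'_c b) = 169.99 mm.
β₁ = 0.697, so c = a/β₁ = 169.99/0.697 = 243.89 mm.
From the linear strain diagram with ε_cu = 0.003: ε_t = 0.003 (d − c)/c = 0.003 × (825 − 243.89)/243.89 = 0.00715.
Since ε_t ≥ 0.005, the section is tension-controlled.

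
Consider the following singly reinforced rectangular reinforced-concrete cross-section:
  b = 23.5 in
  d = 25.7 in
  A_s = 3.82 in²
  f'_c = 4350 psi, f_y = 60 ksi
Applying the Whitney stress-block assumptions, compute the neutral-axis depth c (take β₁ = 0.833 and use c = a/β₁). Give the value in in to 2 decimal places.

c ≈ 3.17 in

T = A_s f_y = 3.82 × 60 = 229.2 kips.
a = T/(0.85 f'_c b) = 229.2/(0.85 × 4.35 × 23.5) = 2.6378 in.
With β₁ = 0.833, c = a/β₁ = 2.6378/0.833 = 3.17 in.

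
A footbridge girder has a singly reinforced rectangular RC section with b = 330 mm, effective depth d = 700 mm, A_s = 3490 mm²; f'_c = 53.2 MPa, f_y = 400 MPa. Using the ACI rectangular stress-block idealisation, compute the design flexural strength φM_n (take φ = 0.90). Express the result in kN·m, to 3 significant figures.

T = A_s f_y = 3490 × 400 = 1396000 N = 1396 kN.
From C = T: a = T/(0.85 f'_c b) = 1396000/(0.85 × 53.2 × 330) = 93.55 mm.
M_n = T(d − a/2) = 1396 kN × (700 − 46.775) mm = 911.90 kN·m.
φM_n = 0.90 × 911.90 = 820.71 kN·m.

φM_n ≈ 821 kN·m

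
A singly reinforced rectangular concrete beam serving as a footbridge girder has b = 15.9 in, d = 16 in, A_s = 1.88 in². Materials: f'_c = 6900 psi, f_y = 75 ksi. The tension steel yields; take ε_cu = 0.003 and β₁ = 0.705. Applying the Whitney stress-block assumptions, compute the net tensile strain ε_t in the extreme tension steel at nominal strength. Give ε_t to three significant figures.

a = A_s f_y/(0.85 f'_c b) = 1.512 in.
β₁ = 0.705, so c = a/β₁ = 1.512/0.705 = 2.145 in.
From the linear strain diagram with ε_cu = 0.003: ε_t = 0.003 (d − c)/c = 0.003 × (16 − 2.145)/2.145 = 0.0194.
Since ε_t ≥ 0.005, the section is tension-controlled.

ε_t ≈ 0.0194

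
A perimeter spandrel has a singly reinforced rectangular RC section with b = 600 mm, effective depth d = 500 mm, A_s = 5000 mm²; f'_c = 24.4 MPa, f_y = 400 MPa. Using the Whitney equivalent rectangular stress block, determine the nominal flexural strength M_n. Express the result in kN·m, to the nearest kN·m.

T = A_s f_y = 5000 × 400 = 2000000 N = 2000 kN.
From C = T: a = T/(0.85 f'_c b) = 2000000/(0.85 × 24.4 × 600) = 160.72 mm.
M_n = T(d − a/2) = 2000 kN × (500 − 80.36) mm = 839.28 kN·m.

M_n ≈ 839 kN·m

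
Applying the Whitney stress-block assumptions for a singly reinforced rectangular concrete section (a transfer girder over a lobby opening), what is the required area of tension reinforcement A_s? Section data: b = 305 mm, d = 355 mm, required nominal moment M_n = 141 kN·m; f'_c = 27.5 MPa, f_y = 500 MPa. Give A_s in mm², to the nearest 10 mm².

A_s ≈ 870 mm²

With M_n = 0.85 f'_c a b (d − a/2), solve the quadratic for a:
a = d − √(d² − 2M_n/(0.85 f'_c b)) = 355 − √(355² − 2 × 141×10⁶/(0.85 × 27.5 × 305)) = 60.94 mm.
A_s = 0.85 f'_c a b / f_y = 0.85 × 27.5 × 60.94 × 305 / 500 = 868.9 mm².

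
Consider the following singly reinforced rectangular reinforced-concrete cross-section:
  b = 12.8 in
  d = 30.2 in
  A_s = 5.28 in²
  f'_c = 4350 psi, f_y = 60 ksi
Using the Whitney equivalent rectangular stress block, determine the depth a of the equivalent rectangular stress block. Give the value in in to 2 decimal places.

T = A_s f_y = 5.28 × 60 = 316.8 kips.
a = T/(0.85 f'_c b) = 316.8/(0.85 × 4.35 × 12.8) = 6.69 in.

a ≈ 6.69 in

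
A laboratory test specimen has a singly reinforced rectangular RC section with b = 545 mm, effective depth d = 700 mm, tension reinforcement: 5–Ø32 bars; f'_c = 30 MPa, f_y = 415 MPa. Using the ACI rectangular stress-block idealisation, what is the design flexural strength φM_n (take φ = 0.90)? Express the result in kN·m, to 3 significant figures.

φM_n ≈ 961 kN·m

A_s = 5 × 804 = 4020 mm².
T = A_s f_y = 4020 × 415 = 1668300 N = 1668.3 kN.
From C = T: a = T/(0.85 f'_c b) = 1668300/(0.85 × 30 × 545) = 120.04 mm.
M_n = T(d − a/2) = 1668.3 kN × (700 − 60.02) mm = 1067.68 kN·m.
φM_n = 0.90 × 1067.68 = 960.91 kN·m.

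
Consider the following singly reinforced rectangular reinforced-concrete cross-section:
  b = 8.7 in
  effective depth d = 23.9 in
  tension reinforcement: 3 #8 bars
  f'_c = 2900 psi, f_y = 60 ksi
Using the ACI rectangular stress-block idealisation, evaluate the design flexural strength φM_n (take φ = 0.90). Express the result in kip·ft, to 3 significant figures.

φM_n ≈ 220 kip·ft

A_s = 3 × 0.79 = 2.37 in².
T = A_s f_y = 2.37 × 60 = 142.2 kips.
a = T/(0.85 f'_c b) = 142.2/(0.85 × 2.9 × 8.7) = 6.631 in.
M_n = T(d − a/2) = 142.2 × (23.9 − 3.3155) = 2927.1 kip·in = 2927.1/12 = 243.93 kip·ft.
φM_n = 0.90 × 243.93 = 219.54 kip·ft.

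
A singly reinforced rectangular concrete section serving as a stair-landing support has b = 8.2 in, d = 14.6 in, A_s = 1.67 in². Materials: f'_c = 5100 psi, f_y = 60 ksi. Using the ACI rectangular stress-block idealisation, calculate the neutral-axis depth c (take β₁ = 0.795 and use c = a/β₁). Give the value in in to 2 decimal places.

c ≈ 3.55 in

T = A_s f_y = 1.67 × 60 = 100.2 kips.
a = T/(0.85 f'_c b) = 100.2/(0.85 × 5.1 × 8.2) = 2.8188 in.
With β₁ = 0.795, c = a/β₁ = 2.8188/0.795 = 3.55 in.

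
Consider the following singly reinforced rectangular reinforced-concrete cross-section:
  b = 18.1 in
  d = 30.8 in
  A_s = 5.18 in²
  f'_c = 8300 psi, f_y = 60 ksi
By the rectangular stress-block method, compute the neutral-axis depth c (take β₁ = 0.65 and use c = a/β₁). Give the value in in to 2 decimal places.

T = A_s f_y = 5.18 × 60 = 310.8 kips.
a = T/(0.85 f'_c b) = 310.8/(0.85 × 8.3 × 18.1) = 2.4339 in.
With β₁ = 0.65, c = a/β₁ = 2.4339/0.65 = 3.74 in.

c ≈ 3.74 in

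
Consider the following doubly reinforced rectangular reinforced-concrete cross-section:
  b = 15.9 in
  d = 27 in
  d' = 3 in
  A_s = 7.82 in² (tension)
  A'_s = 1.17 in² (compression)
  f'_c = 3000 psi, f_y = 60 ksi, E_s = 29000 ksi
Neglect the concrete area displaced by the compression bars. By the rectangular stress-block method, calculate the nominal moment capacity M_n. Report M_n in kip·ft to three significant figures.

Assume both steels yield.
a = (A_s − A'_s) f_y/(0.85 f'_c b) = (7.82 − 1.17) × 60/(0.85 × 3 × 15.9) = 9.841 in.
c = a/β₁ = 9.841/0.85 = 11.578 in; ε'_s = 0.003(c − d')/c = 0.0022 ≥ ε_y = 0.0021, so the compression steel yields.
M_n = (A_s − A'_s) f_y (d − a/2) + A'_s f_y (d − d') = 399 × (27 − 4.9205) + 70.2 × (27 − 3) = 8809.7 + 1684.8 = 10494.5 kip·in = 10494.5/12 = 874.54 kip·ft.

M_n ≈ 875 kip·ft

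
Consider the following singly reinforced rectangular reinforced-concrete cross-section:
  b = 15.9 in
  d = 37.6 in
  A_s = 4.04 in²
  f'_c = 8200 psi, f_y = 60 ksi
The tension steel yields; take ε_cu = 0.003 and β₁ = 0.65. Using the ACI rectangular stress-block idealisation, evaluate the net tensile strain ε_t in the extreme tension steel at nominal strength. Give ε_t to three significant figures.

a = A_s f_y/(0.85 f'_c b) = 2.187 in.
β₁ = 0.65, so c = a/β₁ = 2.187/0.65 = 3.365 in.
From the linear strain diagram with ε_cu = 0.003: ε_t = 0.003 (d − c)/c = 0.003 × (37.6 − 3.365)/3.365 = 0.0305.
Since ε_t ≥ 0.005, the section is tension-controlled.

ε_t ≈ 0.0305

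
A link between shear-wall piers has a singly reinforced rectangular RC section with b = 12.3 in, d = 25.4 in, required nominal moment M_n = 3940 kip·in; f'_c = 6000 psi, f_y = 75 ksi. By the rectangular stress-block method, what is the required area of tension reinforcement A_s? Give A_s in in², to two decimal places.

A_s ≈ 2.18 in²

From M_n = 0.85 f'_c a b (d − a/2):
a = d − √(d² − 2M_n/(0.85 f'_c b)) = 25.4 − √(25.4² − 2 × 3940/(0.85 × 6 × 12.3)) = 2.607 in.
A_s = 0.85 f'_c a b / f_y = 0.85 × 6 × 2.607 × 12.3 / 75 = 2.180 in².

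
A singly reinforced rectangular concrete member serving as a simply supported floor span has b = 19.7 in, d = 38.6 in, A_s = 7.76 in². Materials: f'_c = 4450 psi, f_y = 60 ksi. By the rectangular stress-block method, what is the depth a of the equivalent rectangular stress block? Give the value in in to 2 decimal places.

a ≈ 6.25 in

T = A_s f_y = 7.76 × 60 = 465.6 kips.
a = T/(0.85 f'_c b) = 465.6/(0.85 × 4.45 × 19.7) = 6.25 in.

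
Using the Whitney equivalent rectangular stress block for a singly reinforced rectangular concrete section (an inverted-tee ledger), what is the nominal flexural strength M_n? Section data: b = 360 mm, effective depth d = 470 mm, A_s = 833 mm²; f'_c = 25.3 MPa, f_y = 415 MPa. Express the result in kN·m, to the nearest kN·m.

M_n ≈ 155 kN·m

T = A_s f_y = 833 × 415 = 345695 N = 345.695 kN.
From C = T: a = T/(0.85 f'_c b) = 345695/(0.85 × 25.3 × 360) = 44.65 mm.
M_n = T(d − a/2) = 345.695 kN × (470 − 22.325) mm = 154.76 kN·m.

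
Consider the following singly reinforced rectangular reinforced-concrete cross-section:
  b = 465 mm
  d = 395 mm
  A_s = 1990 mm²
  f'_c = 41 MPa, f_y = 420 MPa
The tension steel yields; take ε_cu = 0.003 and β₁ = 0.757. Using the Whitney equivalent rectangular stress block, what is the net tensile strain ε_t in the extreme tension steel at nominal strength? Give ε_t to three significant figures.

a = A_s f_y/(0.85 f'_c b) = 51.58 mm.
β₁ = 0.757, so c = a/β₁ = 51.58/0.757 = 68.14 mm.
From the linear strain diagram with ε_cu = 0.003: ε_t = 0.003 (d − c)/c = 0.003 × (395 − 68.14)/68.14 = 0.0144.
Since ε_t ≥ 0.005, the section is tension-controlled.

ε_t ≈ 0.0144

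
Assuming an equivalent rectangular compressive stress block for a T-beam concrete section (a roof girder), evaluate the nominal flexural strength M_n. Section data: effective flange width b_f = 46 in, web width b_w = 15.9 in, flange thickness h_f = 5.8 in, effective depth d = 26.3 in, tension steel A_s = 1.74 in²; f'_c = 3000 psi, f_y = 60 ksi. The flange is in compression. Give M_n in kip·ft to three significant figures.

M_n ≈ 225 kip·ft

Tension: T = A_s f_y = 1.74 × 60 = 104.4 kips.
Try a within the flange: a = T/(0.85 f'_c b_f) = 104.4/(0.85 × 3 × 46) = 0.890 in.
Since a = 0.890 ≤ h_f = 5.8 in, the stress block lies entirely in the flange; analyse as a rectangular beam of width b_f.
M_n = T(d − a/2) = 104.4 × (26.3 − 0.445) = 2699.3 kip·in.
M_n = 2699.3/12 = 224.94 kip·ft.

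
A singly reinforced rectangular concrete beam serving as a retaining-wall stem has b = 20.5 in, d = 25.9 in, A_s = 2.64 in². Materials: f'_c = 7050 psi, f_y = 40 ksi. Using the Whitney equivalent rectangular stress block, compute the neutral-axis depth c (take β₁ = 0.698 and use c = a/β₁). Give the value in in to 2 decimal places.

T = A_s f_y = 2.64 × 40 = 105.6 kips.
a = T/(0.85 f'_c b) = 105.6/(0.85 × 7.05 × 20.5) = 0.8596 in.
With β₁ = 0.698, c = a/β₁ = 0.8596/0.698 = 1.23 in.

c ≈ 1.23 in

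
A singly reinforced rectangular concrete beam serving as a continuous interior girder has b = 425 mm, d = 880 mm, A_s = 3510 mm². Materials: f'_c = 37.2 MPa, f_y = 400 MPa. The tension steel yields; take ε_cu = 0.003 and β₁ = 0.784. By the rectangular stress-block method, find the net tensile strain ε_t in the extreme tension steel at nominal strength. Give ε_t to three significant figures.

ε_t ≈ 0.0168

a = A_s f_y/(0.85 f'_c b) = 104.48 mm.
β₁ = 0.784, so c = a/β₁ = 104.48/0.784 = 133.27 mm.
From the linear strain diagram with ε_cu = 0.003: ε_t = 0.003 (d − c)/c = 0.003 × (880 − 133.27)/133.27 = 0.0168.
Since ε_t ≥ 0.005, the section is tension-controlled.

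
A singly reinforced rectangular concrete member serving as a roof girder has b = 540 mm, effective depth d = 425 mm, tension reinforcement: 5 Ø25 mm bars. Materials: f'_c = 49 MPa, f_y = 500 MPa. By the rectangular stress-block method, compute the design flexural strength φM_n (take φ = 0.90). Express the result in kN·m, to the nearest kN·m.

φM_n ≈ 439 kN·m

A_s = 5 × 491 = 2455 mm².
T = A_s f_y = 2455 × 500 = 1227500 N = 1227.5 kN.
From C = T: a = T/(0.85 f'_c b) = 1227500/(0.85 × 49 × 540) = 54.58 mm.
M_n = T(d − a/2) = 1227.5 kN × (425 − 27.29) mm = 488.19 kN·m.
φM_n = 0.90 × 488.19 = 439.37 kN·m.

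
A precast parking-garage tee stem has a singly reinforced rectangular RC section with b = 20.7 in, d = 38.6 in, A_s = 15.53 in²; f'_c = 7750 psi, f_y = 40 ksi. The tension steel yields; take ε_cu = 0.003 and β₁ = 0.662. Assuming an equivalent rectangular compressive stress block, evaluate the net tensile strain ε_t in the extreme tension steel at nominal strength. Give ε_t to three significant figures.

a = A_s f_y/(0.85 f'_c b) = 4.556 in.
β₁ = 0.662, so c = a/β₁ = 4.556/0.662 = 6.882 in.
From the linear strain diagram with ε_cu = 0.003: ε_t = 0.003 (d − c)/c = 0.003 × (38.6 − 6.882)/6.882 = 0.0138.
Since ε_t ≥ 0.005, the section is tension-controlled.

ε_t ≈ 0.0138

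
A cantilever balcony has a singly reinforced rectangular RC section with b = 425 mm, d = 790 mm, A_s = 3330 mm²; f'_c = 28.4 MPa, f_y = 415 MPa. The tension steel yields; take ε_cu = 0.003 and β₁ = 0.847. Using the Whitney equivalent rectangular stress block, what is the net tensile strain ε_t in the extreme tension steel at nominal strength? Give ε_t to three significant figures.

ε_t ≈ 0.0119

a = A_s f_y/(0.85 f'_c b) = 134.70 mm.
β₁ = 0.847, so c = a/β₁ = 134.70/0.847 = 159.03 mm.
From the linear strain diagram with ε_cu = 0.003: ε_t = 0.003 (d − c)/c = 0.003 × (790 − 159.03)/159.03 = 0.0119.
Since ε_t ≥ 0.005, the section is tension-controlled.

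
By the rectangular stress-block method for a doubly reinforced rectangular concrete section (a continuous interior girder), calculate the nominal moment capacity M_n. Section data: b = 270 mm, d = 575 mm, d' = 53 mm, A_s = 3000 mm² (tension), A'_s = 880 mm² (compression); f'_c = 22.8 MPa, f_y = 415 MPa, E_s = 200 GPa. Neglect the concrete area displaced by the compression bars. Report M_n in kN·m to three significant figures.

Assume both tension and compression steel yield.
Net tension couple steel: A_s − A'_s = 2120 mm².
a = (A_s − A'_s) f_y / (0.85 f'_c b) = 879800/(0.85 × 22.8 × 270) = 168.14 mm.
c = a/β₁ = 168.14/0.85 = 197.81 mm; ε'_s = 0.003(c − d')/c = 0.0022 ≥ f_y/E_s = 0.0021, so compression steel does yield.
M_n = (A_s − A'_s) f_y (d − a/2) + A'_s f_y (d − d') = [879800 × (575 − 84.07) + 365200 × (575 − 53)] × 10⁻⁶ = 431.92 + 190.63 = 622.55 kN·m.

M_n ≈ 623 kN·m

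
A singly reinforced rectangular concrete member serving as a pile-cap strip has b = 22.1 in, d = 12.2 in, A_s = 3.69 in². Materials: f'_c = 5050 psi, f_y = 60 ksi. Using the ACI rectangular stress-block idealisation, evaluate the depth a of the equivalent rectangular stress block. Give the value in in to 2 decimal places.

T = A_s f_y = 3.69 × 60 = 221.4 kips.
a = T/(0.85 f'_c b) = 221.4/(0.85 × 5.05 × 22.1) = 2.33 in.

a ≈ 2.33 in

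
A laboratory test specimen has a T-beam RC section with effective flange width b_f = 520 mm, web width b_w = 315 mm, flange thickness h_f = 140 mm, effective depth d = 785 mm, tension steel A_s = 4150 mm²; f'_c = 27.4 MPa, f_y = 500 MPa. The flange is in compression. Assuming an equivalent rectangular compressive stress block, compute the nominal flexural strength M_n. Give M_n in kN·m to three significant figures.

Tension: T = A_s f_y = 4150 × 500 = 2075000 N.
Try a within the flange: a = T/(0.85 f'_c b_f) = 2075000/(0.85 × 27.4 × 520) = 171.33 mm.
a = 171.33 > h_f = 140 mm: the block extends into the web. Split into flange-overhang and web parts.
C_f = 0.85 f'_c (b_f − b_w) h_f = 0.85 × 27.4 × (520 − 315) × 140 = 668423 N.
Remaining web compression depth: a_w = (T − C_f)/(0.85 f'_c b_w) = (2075000 − 668423)/(0.85 × 27.4 × 315) = 191.73 mm.
M_n = C_f(d − h_f/2) + (T − C_f)(d − a_w/2) = 668423 × (785 − 70) + 1406577 × (785 − 95.865) = 477.92 + 969.32 = 1447.24 × 10⁶ N·mm.
M_n = 1447.24 kN·m.

M_n ≈ 1450 kN·m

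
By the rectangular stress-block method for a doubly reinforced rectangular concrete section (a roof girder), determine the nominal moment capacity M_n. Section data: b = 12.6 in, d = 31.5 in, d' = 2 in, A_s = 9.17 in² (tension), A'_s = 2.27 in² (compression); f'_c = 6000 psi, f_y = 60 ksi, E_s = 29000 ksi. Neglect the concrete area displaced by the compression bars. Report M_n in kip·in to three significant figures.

M_n ≈ 15700 kip·in

Assume both steels yield.
a = (A_s − A'_s) f_y/(0.85 f'_c b) = (9.17 − 2.27) × 60/(0.85 × 6 × 12.6) = 6.443 in.
c = a/β₁ = 6.443/0.75 = 8.591 in; ε'_s = 0.003(c − d')/c = 0.0023 ≥ ε_y = 0.0021, so the compression steel yields.
M_n = (A_s − A'_s) f_y (d − a/2) + A'_s f_y (d − d') = 414 × (31.5 − 3.2215) + 136.2 × (31.5 − 2) = 11707.3 + 4017.9 = 15725.2 kip·in.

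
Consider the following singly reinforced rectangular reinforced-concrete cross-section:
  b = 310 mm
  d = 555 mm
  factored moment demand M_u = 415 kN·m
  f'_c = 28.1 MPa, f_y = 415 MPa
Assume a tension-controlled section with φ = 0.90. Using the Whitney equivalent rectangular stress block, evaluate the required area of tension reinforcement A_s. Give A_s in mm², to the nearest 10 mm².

A_s ≈ 2260 mm²

M_n = M_u/φ = 415/0.90 = 461.111 kN·m.
With M_n = 0.85 f'_c a b (d − a/2), solve the quadratic for a:
a = d − √(d² − 2M_n/(0.85 f'_c b)) = 555 − √(555² − 2 × 461.111×10⁶/(0.85 × 28.1 × 310)) = 126.66 mm.
A_s = 0.85 f'_c a b / f_y = 0.85 × 28.1 × 126.66 × 310 / 415 = 2259.8 mm².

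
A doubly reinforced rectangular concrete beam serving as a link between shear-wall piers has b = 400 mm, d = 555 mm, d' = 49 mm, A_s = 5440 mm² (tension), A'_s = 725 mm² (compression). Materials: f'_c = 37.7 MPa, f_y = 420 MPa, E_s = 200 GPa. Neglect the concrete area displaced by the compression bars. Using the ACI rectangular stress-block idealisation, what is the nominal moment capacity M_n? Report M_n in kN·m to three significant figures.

M_n ≈ 1100 kN·m

Assume both tension and compression steel yield.
Net tension couple steel: A_s − A'_s = 4715 mm².
a = (A_s − A'_s) f_y / (0.85 f'_c b) = 1980300/(0.85 × 37.7 × 400) = 154.49 mm.
c = a/β₁ = 154.49/0.781 = 197.81 mm; ε'_s = 0.003(c − d')/c = 0.0023 ≥ f_y/E_s = 0.0021, so compression steel does yield.
M_n = (A_s − A'_s) f_y (d − a/2) + A'_s f_y (d − d') = [1980300 × (555 − 77.245) + 304500 × (555 − 49)] × 10⁻⁶ = 946.10 + 154.08 = 1100.18 kN·m.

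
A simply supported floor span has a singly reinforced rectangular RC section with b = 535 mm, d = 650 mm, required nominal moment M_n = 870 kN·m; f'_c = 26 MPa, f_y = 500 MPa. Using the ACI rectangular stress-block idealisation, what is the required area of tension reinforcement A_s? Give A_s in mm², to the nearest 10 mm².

A_s ≈ 2960 mm²

With M_n = 0.85 f'_c a b (d − a/2), solve the quadratic for a:
a = d − √(d² − 2M_n/(0.85 f'_c b)) = 650 − √(650² − 2 × 870×10⁶/(0.85 × 26 × 535)) = 125.28 mm.
A_s = 0.85 f'_c a b / f_y = 0.85 × 26 × 125.28 × 535 / 500 = 2962.5 mm².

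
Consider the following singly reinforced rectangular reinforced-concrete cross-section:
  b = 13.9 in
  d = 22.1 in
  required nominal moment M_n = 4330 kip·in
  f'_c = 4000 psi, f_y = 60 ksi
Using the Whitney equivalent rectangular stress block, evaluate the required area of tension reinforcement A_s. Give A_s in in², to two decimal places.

A_s ≈ 3.65 in²

From M_n = 0.85 f'_c a b (d − a/2):
a = d − √(d² − 2M_n/(0.85 f'_c b)) = 22.1 − √(22.1² − 2 × 4330/(0.85 × 4 × 13.9)) = 4.631 in.
A_s = 0.85 f'_c a b / f_y = 0.85 × 4 × 4.631 × 13.9 / 60 = 3.648 in².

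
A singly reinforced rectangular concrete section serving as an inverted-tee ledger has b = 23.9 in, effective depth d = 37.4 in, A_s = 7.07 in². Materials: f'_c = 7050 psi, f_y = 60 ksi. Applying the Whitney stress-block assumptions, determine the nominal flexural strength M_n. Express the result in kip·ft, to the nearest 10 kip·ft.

M_n ≈ 1270 kip·ft

T = A_s f_y = 7.07 × 60 = 424.2 kips.
a = T/(0.85 f'_c b) = 424.2/(0.85 × 7.05 × 23.9) = 2.962 in.
M_n = T(d − a/2) = 424.2 × (37.4 − 1.481) = 15236.8 kip·in = 15236.8/12 = 1269.73 kip·ft.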